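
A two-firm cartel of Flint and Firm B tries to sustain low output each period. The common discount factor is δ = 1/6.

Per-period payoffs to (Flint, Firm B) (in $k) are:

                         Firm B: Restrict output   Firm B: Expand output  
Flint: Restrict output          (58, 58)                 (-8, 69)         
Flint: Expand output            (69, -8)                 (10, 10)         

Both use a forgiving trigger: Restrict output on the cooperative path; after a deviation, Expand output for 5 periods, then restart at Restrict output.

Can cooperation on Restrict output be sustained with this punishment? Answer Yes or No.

A one-shot deviation gives 69 now, then 10 for 5 periods, then back to 58.
Gain from deviating: (69−58) today; loss: (58−10) in each of the next 5 periods.
No-deviation condition: (58−10)(δ+…+δ^5) ≥ 69−58, i.e. δ+…+δ^5 ≥ 11/48.
At δ = 1/6: δ+…+δ^5 = 0.2000 < 0.2292.
So cooperation is not sustainable.

No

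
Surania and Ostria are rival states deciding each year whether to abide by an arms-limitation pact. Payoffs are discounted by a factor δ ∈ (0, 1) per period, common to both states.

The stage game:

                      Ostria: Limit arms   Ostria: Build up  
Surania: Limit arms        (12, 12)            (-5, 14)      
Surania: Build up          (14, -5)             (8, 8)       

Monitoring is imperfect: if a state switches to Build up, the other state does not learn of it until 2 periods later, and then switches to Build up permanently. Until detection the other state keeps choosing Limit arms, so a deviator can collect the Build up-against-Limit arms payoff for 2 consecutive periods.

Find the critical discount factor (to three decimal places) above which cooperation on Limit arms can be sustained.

The best deviation is to choose Build up for all 2 undetected periods, earning 14 each, then 8 forever once detected.
Deviation value: 14(1−δ^2)/(1−δ) + 8δ^2/(1−δ); cooperation value: 12/(1−δ).
IC: 12 ≥ 14(1−δ^2) + 8δ^2 = 14 − 6δ^2.
So δ^2 ≥ 2/6 = 1/3, giving δ ≥ (1/3)^(1/2) ≈ 0.577.

0.577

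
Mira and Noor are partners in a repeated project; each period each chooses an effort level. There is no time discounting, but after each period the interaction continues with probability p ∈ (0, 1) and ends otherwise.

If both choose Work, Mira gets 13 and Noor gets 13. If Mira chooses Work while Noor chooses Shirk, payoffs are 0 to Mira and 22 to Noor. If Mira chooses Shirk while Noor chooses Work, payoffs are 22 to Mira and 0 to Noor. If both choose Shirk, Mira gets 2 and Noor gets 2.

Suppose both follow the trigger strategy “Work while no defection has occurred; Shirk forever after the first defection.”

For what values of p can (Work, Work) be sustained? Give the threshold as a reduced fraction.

Expected cooperation value is 13 + p·13 + p²·13 + … = 13/(1−p); deviation gives 22 + p·2/(1−p).
13 ≥ 22(1−p) + 2p ⇒ 20p ≥ 9 ⇒ p ≥ 9/20.

9/20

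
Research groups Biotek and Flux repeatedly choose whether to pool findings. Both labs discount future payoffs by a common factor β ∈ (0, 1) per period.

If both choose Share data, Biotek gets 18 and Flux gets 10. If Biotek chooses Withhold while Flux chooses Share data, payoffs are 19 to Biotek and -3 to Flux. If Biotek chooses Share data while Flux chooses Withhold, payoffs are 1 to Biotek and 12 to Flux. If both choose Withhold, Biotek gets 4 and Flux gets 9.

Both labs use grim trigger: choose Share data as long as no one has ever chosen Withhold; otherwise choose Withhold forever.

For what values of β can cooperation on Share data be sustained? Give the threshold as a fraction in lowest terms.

For Biotek: deviation gain 19−18 = 1, per-period punishment loss 18−4 = 14. IC gives β ≥ 1/15.
For Flux: gain 2, loss 1 per period, so β ≥ 2/3.
The tighter constraint is Flux's, so cooperation needs β ≥ 2/3.

2/3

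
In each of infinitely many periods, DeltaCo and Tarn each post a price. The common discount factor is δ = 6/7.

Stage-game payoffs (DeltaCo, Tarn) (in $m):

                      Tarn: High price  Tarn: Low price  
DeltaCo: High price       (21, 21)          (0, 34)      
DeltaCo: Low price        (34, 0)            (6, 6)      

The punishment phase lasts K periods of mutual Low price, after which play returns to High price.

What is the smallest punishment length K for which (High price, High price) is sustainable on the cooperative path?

Need Σ_{k=1}^{K} δ^k ≥ (34−21)/(21−6) = 0.8667 at δ = 6/7.
At K = 1 the sum is 0.8571 < 0.8667; at K = 2 it is 1.5918 ≥ 0.8667.
So the minimum punishment length is K = 2.

2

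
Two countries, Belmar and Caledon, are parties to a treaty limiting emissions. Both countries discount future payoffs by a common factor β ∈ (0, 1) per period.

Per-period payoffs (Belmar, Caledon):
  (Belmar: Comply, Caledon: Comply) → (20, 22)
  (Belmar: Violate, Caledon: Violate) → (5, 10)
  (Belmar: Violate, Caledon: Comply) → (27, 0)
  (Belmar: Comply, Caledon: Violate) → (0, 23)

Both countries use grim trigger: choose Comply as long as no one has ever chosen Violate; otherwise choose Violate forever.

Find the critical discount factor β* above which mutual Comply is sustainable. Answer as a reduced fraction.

Belmar's threshold: (27−20)/(27−5) = 7/22.
Caledon's threshold: (23−22)/(23−10) = 1/13.
7/22 > 1/13, so Belmar binds and β* = 7/22.

7/22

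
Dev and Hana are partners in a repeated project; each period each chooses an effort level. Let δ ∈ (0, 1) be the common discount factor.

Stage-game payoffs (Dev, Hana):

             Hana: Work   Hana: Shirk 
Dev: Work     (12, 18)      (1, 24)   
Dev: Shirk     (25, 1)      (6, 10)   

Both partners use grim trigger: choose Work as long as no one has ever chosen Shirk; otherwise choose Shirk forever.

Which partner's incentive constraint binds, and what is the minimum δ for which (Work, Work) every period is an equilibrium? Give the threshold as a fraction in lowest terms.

Dev; δ ≥ 13/19

Dev's threshold: (25−12)/(25−6) = 13/19.
Hana's threshold: (24−18)/(24−10) = 3/7.
13/19 > 3/7, so Dev binds and δ* = 13/19.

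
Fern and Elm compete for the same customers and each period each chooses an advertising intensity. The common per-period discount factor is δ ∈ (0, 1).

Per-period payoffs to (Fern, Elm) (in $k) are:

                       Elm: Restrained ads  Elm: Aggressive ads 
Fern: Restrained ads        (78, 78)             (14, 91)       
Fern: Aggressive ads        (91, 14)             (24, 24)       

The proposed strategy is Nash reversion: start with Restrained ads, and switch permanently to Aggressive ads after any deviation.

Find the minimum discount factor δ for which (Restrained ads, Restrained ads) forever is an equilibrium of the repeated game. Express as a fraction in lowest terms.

Under grim trigger the critical discount factor is (T−C)/(T−P) with T = 91, C = 78, P = 24.
δ* = (91−78)/(91−24) = 13/67.

13/67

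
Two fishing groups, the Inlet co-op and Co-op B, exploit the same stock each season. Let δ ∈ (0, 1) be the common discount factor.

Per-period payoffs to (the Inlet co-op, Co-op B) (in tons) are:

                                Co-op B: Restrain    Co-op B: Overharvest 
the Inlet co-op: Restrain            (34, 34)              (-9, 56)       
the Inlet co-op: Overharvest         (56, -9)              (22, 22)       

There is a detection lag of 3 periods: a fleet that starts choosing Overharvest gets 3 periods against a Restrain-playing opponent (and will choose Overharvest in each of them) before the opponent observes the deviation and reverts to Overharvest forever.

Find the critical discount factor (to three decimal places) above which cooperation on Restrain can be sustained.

0.865

Deviating for the 3 undetected periods gains 56−34 = 22 per period over cooperation, then loses 34−22 = 12 per period forever once punishment starts.
Gain: 22(1 + δ + … + δ^2); loss: 12·δ^3/(1−δ).
No profitable deviation ⇔ 22(1−δ^3) ≤ 12·δ^3, i.e. δ^3 ≥ 22/(22+12) = 11/17.
Hence δ ≥ (11/17)^(1/3) ≈ 0.865.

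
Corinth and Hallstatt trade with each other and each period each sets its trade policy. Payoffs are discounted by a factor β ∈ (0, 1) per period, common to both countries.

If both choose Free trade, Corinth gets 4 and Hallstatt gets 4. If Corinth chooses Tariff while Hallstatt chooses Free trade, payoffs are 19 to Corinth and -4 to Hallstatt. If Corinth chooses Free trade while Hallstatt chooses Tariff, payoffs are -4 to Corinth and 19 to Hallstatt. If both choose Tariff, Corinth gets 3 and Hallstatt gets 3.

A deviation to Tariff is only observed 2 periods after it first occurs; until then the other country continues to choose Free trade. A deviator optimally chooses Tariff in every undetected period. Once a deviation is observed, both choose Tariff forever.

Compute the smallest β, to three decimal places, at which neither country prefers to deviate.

The best deviation is to choose Tariff for all 2 undetected periods, earning 19 each, then 3 forever once detected.
Deviation value: 19(1−β^2)/(1−β) + 3β^2/(1−β); cooperation value: 4/(1−β).
IC: 4 ≥ 19(1−β^2) + 3β^2 = 19 − 16β^2.
So β^2 ≥ 15/16, giving β ≥ (15/16)^(1/2) ≈ 0.968.

0.968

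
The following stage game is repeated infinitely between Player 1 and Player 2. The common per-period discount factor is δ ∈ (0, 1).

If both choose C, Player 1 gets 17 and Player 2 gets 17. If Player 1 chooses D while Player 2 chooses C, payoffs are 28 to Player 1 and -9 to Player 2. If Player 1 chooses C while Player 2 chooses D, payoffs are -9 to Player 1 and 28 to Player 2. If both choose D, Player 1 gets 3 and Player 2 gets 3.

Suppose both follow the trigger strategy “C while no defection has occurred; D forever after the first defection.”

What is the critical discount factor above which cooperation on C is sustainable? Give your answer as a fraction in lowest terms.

Under grim trigger the critical discount factor is (T−C)/(T−P) with T = 28, C = 17, P = 3.
δ* = (28−17)/(28−3) = 11/25.

11/25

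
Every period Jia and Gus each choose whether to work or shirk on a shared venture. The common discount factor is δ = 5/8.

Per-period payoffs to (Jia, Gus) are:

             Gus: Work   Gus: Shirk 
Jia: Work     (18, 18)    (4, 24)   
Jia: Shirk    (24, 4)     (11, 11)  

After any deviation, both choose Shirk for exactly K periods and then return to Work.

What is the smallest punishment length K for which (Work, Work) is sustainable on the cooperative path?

2

No profitable deviation requires (18−11)(δ+…+δ^K) ≥ 24−18, i.e. δ+…+δ^K ≥ 6/7 ≈ 0.8571.
With δ = 5/8, the partial sums are K=1: 0.6250, K=2: 1.0156.
K = 2 is the first length at which the sum reaches 0.8571.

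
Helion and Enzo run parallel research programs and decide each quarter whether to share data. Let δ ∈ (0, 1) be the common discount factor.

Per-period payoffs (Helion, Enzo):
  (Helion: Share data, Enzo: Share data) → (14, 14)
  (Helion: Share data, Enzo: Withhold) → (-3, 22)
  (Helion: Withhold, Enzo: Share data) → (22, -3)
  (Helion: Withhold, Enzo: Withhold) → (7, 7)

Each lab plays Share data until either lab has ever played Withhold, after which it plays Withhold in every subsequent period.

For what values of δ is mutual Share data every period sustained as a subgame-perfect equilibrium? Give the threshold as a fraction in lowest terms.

8/15

One-period gain from deviating is 22 − 14 = 8. The loss is 14 − 7 = 7 in every subsequent period, with present value 7·δ/(1−δ).
Deviation is unprofitable when 7·δ/(1−δ) ≥ 8, i.e. δ/(1−δ) ≥ 8/7.
Equivalently δ ≥ 8/(8+7) = 8/15.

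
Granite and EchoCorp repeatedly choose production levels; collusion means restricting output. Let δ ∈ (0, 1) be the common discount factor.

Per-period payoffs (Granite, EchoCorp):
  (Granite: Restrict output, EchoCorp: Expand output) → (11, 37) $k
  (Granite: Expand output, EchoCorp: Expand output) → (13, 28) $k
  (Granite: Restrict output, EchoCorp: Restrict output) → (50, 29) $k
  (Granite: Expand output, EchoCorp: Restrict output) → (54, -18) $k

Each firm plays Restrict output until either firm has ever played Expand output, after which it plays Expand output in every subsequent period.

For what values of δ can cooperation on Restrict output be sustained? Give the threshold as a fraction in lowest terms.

For Granite: deviation gain 54−50 = 4, per-period punishment loss 50−13 = 37. IC gives δ ≥ 4/41.
For EchoCorp: gain 8, loss 1 per period, so δ ≥ 8/9.
The tighter constraint is EchoCorp's, so cooperation needs δ ≥ 8/9.

8/9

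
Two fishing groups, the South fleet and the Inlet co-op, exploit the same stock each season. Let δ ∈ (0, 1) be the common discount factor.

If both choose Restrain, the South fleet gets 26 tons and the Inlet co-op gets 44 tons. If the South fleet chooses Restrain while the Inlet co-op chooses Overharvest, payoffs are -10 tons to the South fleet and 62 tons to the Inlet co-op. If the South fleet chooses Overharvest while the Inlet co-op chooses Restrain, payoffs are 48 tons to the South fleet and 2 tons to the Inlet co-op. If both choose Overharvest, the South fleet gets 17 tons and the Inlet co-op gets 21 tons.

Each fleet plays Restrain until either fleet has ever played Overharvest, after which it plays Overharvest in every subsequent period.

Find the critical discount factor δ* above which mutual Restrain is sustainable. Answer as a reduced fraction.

the South fleet: cooperation gives 26 each period; deviation gives 48 once then 17 forever.
  26/(1−δ) ≥ 48 + 17δ/(1−δ) ⇒ δ ≥ 22/31.
the Inlet co-op: cooperation gives 44 each period; deviation gives 62 once then 21 forever.
  δ ≥ 18/41.
Both must hold, so the binding constraint is the South fleet's: δ ≥ 22/31.

22/31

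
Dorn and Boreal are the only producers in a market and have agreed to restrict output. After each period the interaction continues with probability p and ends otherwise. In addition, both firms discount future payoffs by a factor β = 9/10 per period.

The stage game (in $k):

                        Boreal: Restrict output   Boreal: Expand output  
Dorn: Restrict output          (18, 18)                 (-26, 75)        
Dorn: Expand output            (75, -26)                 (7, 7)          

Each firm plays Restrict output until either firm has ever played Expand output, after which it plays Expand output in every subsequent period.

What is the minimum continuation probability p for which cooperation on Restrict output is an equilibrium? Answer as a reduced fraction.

Expected continuation weight on next period's payoff is β·p = 9/10·p, which plays the role of the discount factor.
Cooperation requires 9/10·p ≥ (75−18)/(75−7) = 57/68, hence p ≥ 95/102.

95/102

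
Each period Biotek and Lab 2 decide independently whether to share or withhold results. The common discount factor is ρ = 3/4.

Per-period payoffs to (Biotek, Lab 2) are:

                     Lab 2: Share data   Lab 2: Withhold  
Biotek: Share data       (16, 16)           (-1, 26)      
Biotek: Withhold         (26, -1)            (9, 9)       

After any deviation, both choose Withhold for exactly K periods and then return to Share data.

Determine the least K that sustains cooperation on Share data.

3

IC: ρ(1−ρ^K)/(1−ρ) ≥ (26−16)/(16−9) = 10/7.
With ρ = 3/4: need 1 − ρ^K ≥ 10/7·(1−3/4)/(3/4), i.e. ρ^K ≤ 0.5238.
Since (3/4)^2 = 0.5625 and (3/4)^3 = 0.4219, the smallest such K is 3.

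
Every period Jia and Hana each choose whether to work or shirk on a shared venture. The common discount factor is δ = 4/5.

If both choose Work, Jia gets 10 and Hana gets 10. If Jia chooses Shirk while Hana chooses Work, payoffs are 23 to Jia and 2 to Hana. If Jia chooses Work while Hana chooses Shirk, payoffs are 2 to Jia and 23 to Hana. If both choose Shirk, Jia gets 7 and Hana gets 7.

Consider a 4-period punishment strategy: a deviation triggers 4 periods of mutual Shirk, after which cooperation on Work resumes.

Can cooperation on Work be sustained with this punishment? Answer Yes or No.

A one-shot deviation gives 23 now, then 7 for 4 periods, then back to 10.
Gain from deviating: (23−10) today; loss: (10−7) in each of the next 4 periods.
No-deviation condition: (10−7)(δ+…+δ^4) ≥ 23−10, i.e. δ+…+δ^4 ≥ 13/3.
At δ = 4/5: δ+…+δ^4 = 2.3616 < 4.3333.
So cooperation is not sustainable.

No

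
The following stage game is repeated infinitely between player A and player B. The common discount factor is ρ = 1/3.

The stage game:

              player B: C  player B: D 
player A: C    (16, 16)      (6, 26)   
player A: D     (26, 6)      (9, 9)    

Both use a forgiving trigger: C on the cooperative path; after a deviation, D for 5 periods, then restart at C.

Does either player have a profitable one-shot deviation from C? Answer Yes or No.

Yes

IC: ρ+…+ρ^5 ≥ (26−16)/(16−9) = 10/7.
At ρ = 1/3: partial sum = 0.4979 < 1.4286. Cooperation not sustainable.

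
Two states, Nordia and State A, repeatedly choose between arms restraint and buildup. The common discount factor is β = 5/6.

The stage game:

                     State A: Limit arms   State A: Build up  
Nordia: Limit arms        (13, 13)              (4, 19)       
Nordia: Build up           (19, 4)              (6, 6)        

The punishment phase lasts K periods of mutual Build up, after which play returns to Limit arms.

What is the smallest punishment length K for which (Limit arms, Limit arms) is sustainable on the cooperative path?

2

Need Σ_{k=1}^{K} β^k ≥ (19−13)/(13−6) = 0.8571 at β = 5/6.
At K = 1 the sum is 0.8333 < 0.8571; at K = 2 it is 1.5278 ≥ 0.8571.
So the minimum punishment length is K = 2.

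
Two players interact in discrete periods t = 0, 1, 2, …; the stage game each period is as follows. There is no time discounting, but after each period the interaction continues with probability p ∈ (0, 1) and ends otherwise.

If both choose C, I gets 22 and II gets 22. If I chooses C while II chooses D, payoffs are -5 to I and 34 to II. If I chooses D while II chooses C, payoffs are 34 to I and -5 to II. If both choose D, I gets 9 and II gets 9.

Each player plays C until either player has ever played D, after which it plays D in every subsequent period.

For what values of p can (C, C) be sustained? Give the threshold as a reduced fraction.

12/25

With no time discounting, the continuation probability p plays the role of the discount factor.
Grim-trigger IC: 22/(1−p) ≥ 34 + 9p/(1−p) ⇒ p ≥ (34−22)/(34−9) = 12/25.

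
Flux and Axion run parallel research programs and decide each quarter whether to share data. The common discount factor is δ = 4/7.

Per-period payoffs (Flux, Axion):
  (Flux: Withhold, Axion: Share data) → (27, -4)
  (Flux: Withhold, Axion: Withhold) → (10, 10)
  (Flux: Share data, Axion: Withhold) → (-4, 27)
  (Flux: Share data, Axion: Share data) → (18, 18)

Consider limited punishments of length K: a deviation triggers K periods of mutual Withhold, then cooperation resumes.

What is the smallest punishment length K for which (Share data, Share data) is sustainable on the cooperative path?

Need Σ_{k=1}^{K} δ^k ≥ (27−18)/(18−10) = 1.1250 at δ = 4/7.
At K = 3 the sum is 1.0845 < 1.1250; at K = 4 it is 1.1912 ≥ 1.1250.
So the minimum punishment length is K = 4.

4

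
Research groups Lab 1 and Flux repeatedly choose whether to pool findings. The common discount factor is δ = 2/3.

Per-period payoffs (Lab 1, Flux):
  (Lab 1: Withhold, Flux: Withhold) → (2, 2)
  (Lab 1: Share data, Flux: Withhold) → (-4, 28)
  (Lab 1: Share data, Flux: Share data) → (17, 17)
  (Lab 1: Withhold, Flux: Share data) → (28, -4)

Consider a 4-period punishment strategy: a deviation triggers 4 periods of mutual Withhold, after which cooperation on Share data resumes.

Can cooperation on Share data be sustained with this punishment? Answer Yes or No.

Yes

Comparing payoff streams over the 5 periods until play realigns: cooperate → 17(1+δ+…+δ^4); deviate → 28 + 2(δ+…+δ^4).
Cooperation is sustained iff (17−2)(δ+…+δ^4) ≥ 28−17.
δ+…+δ^4 = 2/3·(1−(2/3)^4)/(1−2/3) = 1.6049, and (28−17)/(17−2) = 0.7333.
1.6049 ≥ 0.7333, so cooperation is sustainable.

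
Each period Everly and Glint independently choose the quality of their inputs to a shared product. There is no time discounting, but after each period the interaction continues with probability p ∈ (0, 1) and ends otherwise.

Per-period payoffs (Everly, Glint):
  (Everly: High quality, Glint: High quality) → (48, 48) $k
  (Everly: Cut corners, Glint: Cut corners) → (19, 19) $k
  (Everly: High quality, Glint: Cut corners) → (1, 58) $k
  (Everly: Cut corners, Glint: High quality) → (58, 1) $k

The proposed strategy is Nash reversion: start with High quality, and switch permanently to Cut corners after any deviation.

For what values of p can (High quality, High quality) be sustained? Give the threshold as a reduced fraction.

10/39

Expected cooperation value is 48 + p·48 + p²·48 + … = 48/(1−p); deviation gives 58 + p·19/(1−p).
48 ≥ 58(1−p) + 19p ⇒ 39p ≥ 10 ⇒ p ≥ 10/39.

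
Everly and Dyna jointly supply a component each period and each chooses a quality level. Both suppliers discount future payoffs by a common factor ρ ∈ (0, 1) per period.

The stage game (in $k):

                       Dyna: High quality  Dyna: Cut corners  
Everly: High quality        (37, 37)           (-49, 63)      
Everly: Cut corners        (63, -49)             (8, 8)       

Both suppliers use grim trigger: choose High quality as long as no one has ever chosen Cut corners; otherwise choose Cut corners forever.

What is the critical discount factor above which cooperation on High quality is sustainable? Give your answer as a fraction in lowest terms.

26/55

37/(1−ρ) ≥ 63 + 8ρ/(1−ρ)
37 ≥ 63 − 55ρ
ρ ≥ 26/55.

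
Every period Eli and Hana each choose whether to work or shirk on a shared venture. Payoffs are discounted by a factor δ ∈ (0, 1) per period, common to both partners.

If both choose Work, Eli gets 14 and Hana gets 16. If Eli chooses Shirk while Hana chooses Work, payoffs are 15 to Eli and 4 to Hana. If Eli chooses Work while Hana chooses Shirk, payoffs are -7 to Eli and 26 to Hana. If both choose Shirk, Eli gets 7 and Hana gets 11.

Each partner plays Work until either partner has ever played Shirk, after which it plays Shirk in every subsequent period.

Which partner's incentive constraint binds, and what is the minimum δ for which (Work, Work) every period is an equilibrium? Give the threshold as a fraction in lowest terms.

Hana; δ ≥ 2/3

Eli: cooperation gives 14 each period; deviation gives 15 once then 7 forever.
  14/(1−δ) ≥ 15 + 7δ/(1−δ) ⇒ δ ≥ 1/8.
Hana: cooperation gives 16 each period; deviation gives 26 once then 11 forever.
  δ ≥ 10/15 = 2/3.
Both must hold, so the binding constraint is Hana's: δ ≥ 2/3.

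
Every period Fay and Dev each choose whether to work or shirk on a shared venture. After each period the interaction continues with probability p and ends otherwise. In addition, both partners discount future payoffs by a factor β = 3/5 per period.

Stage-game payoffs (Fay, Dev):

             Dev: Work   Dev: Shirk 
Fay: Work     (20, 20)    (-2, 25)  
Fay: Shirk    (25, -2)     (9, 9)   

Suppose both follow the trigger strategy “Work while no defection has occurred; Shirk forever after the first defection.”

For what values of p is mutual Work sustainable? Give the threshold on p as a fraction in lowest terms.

With continuation probability p and discount β, the effective per-period discount factor is βp.
Grim-trigger IC: βp ≥ (25−20)/(25−9) = 5/16.
So p ≥ (5/16)/(3/5) = 25/48.

25/48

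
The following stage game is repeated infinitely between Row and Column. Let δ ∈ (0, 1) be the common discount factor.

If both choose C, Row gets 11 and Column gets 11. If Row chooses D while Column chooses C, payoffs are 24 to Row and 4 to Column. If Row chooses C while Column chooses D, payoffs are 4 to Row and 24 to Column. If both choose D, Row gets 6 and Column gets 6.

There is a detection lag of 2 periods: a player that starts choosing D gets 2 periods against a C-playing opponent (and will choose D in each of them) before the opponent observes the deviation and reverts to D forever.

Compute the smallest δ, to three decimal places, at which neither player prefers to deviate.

The best deviation is to choose D for all 2 undetected periods, earning 24 each, then 6 forever once detected.
Deviation value: 24(1−δ^2)/(1−δ) + 6δ^2/(1−δ); cooperation value: 11/(1−δ).
IC: 11 ≥ 24(1−δ^2) + 6δ^2 = 24 − 18δ^2.
So δ^2 ≥ 13/18, giving δ ≥ (13/18)^(1/2) ≈ 0.850.

0.850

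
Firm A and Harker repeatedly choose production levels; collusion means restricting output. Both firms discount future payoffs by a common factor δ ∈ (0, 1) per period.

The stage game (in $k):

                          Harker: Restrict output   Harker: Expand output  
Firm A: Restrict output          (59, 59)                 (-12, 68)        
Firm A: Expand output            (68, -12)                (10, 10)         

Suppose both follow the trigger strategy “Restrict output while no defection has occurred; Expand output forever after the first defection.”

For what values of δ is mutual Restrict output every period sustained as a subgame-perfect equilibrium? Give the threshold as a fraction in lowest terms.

59/(1−δ) ≥ 68 + 10δ/(1−δ)
59 ≥ 68 − 58δ
δ ≥ 9/58.

9/58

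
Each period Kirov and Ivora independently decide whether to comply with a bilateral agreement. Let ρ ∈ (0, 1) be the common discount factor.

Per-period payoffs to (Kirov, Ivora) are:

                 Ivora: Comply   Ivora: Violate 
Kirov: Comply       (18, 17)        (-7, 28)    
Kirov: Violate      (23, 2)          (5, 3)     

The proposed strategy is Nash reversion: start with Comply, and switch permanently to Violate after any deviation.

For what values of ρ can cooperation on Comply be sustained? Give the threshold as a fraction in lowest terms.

11/25

For Kirov: deviation gain 23−18 = 5, per-period punishment loss 18−5 = 13. IC gives ρ ≥ 5/18.
For Ivora: gain 11, loss 14 per period, so ρ ≥ 11/25.
The tighter constraint is Ivora's, so cooperation needs ρ ≥ 11/25.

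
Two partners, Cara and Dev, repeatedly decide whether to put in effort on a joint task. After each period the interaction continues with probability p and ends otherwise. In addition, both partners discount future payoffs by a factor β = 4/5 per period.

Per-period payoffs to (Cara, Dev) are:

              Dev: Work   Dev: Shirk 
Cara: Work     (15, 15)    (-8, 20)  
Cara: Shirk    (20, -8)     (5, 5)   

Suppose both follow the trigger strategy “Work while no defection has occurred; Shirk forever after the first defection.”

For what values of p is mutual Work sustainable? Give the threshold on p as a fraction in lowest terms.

5/12

Expected continuation weight on next period's payoff is β·p = 4/5·p, which plays the role of the discount factor.
Cooperation requires 4/5·p ≥ (20−15)/(20−5) = 1/3, hence p ≥ 5/12.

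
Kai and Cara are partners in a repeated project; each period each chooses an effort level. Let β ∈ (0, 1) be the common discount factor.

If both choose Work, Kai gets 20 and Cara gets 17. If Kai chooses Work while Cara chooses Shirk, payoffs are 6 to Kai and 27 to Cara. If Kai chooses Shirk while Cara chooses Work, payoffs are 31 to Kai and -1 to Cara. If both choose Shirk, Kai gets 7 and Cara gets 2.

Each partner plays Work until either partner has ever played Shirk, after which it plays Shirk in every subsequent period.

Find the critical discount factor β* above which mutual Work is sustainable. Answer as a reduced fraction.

Kai: cooperation gives 20 each period; deviation gives 31 once then 7 forever.
  20/(1−β) ≥ 31 + 7β/(1−β) ⇒ β ≥ 11/24.
Cara: cooperation gives 17 each period; deviation gives 27 once then 2 forever.
  β ≥ 10/25 = 2/5.
Both must hold, so the binding constraint is Kai's: β ≥ 11/24.

11/24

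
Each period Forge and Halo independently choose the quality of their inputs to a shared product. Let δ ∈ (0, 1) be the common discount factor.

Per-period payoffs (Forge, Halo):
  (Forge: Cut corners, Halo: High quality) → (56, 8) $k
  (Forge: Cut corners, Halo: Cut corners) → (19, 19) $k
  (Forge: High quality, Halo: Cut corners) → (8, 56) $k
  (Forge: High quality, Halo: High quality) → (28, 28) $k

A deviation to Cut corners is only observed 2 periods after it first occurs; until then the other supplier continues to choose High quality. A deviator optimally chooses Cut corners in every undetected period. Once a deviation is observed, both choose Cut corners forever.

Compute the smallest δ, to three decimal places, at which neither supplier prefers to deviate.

Deviating for the 2 undetected periods gains 56−28 = 28 per period over cooperation, then loses 28−19 = 9 per period forever once punishment starts.
Gain: 28(1 + δ + … + δ^1); loss: 9·δ^2/(1−δ).
No profitable deviation ⇔ 28(1−δ^2) ≤ 9·δ^2, i.e. δ^2 ≥ 28/(28+9) = 28/37.
Hence δ ≥ (28/37)^(1/2) ≈ 0.870.

0.870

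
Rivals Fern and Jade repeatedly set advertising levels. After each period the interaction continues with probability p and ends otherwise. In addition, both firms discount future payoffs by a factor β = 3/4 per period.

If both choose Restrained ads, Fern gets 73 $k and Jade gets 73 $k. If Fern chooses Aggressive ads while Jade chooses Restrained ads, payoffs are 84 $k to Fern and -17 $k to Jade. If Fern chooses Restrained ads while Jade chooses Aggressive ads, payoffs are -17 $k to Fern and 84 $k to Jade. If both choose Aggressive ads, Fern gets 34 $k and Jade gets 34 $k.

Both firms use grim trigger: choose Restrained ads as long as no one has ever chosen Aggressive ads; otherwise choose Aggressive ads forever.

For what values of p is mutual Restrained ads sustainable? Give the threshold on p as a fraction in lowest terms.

Expected continuation weight on next period's payoff is β·p = 3/4·p, which plays the role of the discount factor.
Cooperation requires 3/4·p ≥ (84−73)/(84−34) = 11/50, hence p ≥ 22/75.

22/75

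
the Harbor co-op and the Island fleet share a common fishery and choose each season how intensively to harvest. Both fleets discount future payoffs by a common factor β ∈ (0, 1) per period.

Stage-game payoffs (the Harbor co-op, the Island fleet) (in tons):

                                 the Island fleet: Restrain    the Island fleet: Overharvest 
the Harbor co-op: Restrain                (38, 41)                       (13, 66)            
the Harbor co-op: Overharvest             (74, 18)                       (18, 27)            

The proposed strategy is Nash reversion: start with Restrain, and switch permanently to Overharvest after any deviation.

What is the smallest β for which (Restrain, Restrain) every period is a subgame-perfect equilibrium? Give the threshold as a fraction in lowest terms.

the Harbor co-op: cooperation gives 38 each period; deviation gives 74 once then 18 forever.
  38/(1−β) ≥ 74 + 18β/(1−β) ⇒ β ≥ 36/56 = 9/14.
the Island fleet: cooperation gives 41 each period; deviation gives 66 once then 27 forever.
  β ≥ 25/39.
Both must hold, so the binding constraint is the Harbor co-op's: β ≥ 9/14.

9/14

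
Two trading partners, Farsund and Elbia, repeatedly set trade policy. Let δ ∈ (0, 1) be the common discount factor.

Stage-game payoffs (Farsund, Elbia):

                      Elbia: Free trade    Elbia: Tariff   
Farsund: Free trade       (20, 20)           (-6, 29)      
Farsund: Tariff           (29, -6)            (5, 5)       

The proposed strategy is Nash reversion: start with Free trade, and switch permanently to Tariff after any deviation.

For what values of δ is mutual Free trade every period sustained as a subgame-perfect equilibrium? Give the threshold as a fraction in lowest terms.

3/8

One-period gain from deviating is 29 − 20 = 9. The loss is 20 − 5 = 15 in every subsequent period, with present value 15·δ/(1−δ).
Deviation is unprofitable when 15·δ/(1−δ) ≥ 9, i.e. δ/(1−δ) ≥ 3/5.
Equivalently δ ≥ 9/(9+15) = 3/8.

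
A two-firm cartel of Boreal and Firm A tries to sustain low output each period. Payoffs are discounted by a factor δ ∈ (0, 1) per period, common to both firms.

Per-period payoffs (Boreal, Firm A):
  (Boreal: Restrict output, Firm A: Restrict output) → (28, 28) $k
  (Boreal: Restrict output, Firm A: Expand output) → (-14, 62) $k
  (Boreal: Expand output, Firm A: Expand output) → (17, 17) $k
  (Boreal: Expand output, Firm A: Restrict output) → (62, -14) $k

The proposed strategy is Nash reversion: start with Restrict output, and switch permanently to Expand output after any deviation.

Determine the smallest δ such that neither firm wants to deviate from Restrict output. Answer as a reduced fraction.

28/(1−δ) ≥ 62 + 17δ/(1−δ)
28 ≥ 62 − 45δ
δ ≥ 34/45.

34/45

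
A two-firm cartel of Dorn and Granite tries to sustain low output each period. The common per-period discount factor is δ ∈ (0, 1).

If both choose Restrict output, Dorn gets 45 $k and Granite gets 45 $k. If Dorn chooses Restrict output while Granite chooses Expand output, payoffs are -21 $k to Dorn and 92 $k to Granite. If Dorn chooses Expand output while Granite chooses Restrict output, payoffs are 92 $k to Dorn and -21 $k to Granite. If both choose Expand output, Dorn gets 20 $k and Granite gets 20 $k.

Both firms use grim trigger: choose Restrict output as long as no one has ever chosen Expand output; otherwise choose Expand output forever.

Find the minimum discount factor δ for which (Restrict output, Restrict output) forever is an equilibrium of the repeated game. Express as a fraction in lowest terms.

47/72

One-period gain from deviating is 92 − 45 = 47. The loss is 45 − 20 = 25 in every subsequent period, with present value 25·δ/(1−δ).
Deviation is unprofitable when 25·δ/(1−δ) ≥ 47, i.e. δ/(1−δ) ≥ 47/25.
Equivalently δ ≥ 47/(47+25) = 47/72.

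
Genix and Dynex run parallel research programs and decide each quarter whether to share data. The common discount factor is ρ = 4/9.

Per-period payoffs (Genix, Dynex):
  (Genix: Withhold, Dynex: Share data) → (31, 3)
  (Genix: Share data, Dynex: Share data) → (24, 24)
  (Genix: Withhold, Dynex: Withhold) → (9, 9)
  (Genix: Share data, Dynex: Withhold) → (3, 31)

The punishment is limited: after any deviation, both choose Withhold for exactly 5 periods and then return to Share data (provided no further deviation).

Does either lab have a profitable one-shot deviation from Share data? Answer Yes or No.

A one-shot deviation gives 31 now, then 9 for 5 periods, then back to 24.
Gain from deviating: (31−24) today; loss: (24−9) in each of the next 5 periods.
No-deviation condition: (24−9)(ρ+…+ρ^5) ≥ 31−24, i.e. ρ+…+ρ^5 ≥ 7/15.
At ρ = 4/9: ρ+…+ρ^5 = 0.7861 ≥ 0.4667.
So cooperation is sustainable.

No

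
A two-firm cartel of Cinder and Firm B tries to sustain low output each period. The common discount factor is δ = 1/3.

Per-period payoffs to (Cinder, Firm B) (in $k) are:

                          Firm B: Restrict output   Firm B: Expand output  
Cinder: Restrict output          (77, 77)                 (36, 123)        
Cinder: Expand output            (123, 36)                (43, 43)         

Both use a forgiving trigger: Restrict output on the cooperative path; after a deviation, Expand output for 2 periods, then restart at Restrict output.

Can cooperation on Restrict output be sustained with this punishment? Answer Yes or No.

A one-shot deviation gives 123 now, then 43 for 2 periods, then back to 77.
Gain from deviating: (123−77) today; loss: (77−43) in each of the next 2 periods.
No-deviation condition: (77−43)(δ+…+δ^2) ≥ 123−77, i.e. δ+…+δ^2 ≥ 23/17.
At δ = 1/3: δ+…+δ^2 = 0.4444 < 1.3529.
So cooperation is not sustainable.

No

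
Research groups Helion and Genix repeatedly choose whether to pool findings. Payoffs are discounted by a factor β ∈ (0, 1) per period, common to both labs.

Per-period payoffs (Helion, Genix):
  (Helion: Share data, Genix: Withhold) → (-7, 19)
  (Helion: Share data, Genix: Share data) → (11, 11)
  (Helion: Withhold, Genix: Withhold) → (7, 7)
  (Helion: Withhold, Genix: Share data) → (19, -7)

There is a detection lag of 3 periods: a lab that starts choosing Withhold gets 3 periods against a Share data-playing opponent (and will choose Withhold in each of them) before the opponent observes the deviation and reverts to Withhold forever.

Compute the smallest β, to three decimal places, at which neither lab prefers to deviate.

The best deviation is to choose Withhold for all 3 undetected periods, earning 19 each, then 7 forever once detected.
Deviation value: 19(1−β^3)/(1−β) + 7β^3/(1−β); cooperation value: 11/(1−β).
IC: 11 ≥ 19(1−β^3) + 7β^3 = 19 − 12β^3.
So β^3 ≥ 8/12 = 2/3, giving β ≥ (2/3)^(1/3) ≈ 0.874.

0.874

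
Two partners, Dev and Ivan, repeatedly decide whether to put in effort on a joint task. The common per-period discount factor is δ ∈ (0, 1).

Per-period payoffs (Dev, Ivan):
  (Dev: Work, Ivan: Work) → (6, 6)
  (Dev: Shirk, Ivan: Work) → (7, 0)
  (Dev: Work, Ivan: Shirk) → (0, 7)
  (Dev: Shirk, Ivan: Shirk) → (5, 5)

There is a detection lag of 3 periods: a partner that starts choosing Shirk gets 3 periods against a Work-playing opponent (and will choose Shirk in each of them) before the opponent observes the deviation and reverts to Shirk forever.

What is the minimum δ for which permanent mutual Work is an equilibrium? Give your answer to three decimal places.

The best deviation is to choose Shirk for all 3 undetected periods, earning 7 each, then 5 forever once detected.
Deviation value: 7(1−δ^3)/(1−δ) + 5δ^3/(1−δ); cooperation value: 6/(1−δ).
IC: 6 ≥ 7(1−δ^3) + 5δ^3 = 7 − 2δ^3.
So δ^3 ≥ 1/2, giving δ ≥ (1/2)^(1/3) ≈ 0.794.

0.794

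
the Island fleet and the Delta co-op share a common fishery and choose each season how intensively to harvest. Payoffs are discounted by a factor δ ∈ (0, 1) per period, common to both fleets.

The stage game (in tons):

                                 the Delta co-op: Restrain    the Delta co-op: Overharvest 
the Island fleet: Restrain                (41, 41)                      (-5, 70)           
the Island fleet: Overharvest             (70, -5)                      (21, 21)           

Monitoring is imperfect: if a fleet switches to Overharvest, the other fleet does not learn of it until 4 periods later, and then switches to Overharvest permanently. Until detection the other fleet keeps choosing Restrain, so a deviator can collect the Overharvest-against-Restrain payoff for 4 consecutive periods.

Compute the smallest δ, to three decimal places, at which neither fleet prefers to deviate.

0.877

Deviating for the 4 undetected periods gains 70−41 = 29 per period over cooperation, then loses 41−21 = 20 per period forever once punishment starts.
Gain: 29(1 + δ + … + δ^3); loss: 20·δ^4/(1−δ).
No profitable deviation ⇔ 29(1−δ^4) ≤ 20·δ^4, i.e. δ^4 ≥ 29/(29+20) = 29/49.
Hence δ ≥ (29/49)^(1/4) ≈ 0.877.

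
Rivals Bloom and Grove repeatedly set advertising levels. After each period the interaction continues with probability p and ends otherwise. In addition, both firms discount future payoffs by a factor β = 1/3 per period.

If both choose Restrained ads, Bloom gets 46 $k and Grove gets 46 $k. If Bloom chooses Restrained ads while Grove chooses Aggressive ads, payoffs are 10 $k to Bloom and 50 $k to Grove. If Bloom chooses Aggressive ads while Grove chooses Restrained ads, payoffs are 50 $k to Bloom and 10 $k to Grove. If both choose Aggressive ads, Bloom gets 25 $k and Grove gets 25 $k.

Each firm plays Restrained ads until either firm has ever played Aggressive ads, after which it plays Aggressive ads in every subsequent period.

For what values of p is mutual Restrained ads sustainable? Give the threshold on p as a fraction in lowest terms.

12/25

With continuation probability p and discount β, the effective per-period discount factor is βp.
Grim-trigger IC: βp ≥ (50−46)/(50−25) = 4/25.
So p ≥ (4/25)/(1/3) = 12/25.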